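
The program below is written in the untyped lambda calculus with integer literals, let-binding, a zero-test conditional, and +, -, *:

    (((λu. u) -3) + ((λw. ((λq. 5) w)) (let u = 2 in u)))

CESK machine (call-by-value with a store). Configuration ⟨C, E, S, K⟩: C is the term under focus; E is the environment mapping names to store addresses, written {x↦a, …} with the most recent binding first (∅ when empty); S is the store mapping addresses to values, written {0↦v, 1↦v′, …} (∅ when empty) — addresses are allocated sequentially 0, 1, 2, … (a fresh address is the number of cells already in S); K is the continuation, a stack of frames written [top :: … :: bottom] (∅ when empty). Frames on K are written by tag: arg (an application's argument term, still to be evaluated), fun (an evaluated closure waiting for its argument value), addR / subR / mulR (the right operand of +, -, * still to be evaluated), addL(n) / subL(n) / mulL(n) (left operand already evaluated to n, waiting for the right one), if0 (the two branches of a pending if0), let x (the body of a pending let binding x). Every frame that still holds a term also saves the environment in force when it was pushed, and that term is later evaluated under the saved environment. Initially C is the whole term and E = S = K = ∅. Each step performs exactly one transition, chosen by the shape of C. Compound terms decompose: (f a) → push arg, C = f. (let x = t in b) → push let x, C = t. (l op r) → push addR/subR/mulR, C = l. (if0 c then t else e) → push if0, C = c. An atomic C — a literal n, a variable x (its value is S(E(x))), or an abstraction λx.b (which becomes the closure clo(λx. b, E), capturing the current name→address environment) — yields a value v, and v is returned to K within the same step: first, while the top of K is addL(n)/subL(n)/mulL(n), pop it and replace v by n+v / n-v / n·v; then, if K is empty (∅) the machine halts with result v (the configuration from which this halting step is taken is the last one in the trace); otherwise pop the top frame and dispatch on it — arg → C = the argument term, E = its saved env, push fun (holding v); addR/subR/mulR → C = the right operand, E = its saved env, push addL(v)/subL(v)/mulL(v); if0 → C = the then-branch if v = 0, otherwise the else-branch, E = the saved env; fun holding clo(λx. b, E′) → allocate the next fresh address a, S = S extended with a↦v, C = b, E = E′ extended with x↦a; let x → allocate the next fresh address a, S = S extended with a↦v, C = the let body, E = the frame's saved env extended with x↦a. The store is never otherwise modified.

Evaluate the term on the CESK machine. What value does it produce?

Answer: 2

Machine steps:
step 0: <C=(((λu. u) -3) + ((λw. ((λq. 5) w)) (let u = 2 in u))), E=∅, S=∅, K=∅>
step 1: <C=((λu. u) -3), E=∅, S=∅, K=[addR]>
step 2: <C=(λu. u), E=∅, S=∅, K=[arg :: addR]>
step 3: <C=-3, E=∅, S=∅, K=[fun :: addR]>
step 4: <C=u, E={u↦0}, S={0↦-3}, K=[addR]>
step 5: <C=((λw. ((λq. 5) w)) (let u = 2 in u)), E=∅, S={0↦-3}, K=[addL(-3)]>
step 6: <C=(λw. ((λq. 5) w)), E=∅, S={0↦-3}, K=[arg :: addL(-3)]>
step 7: <C=(let u = 2 in u), E=∅, S={0↦-3}, K=[fun :: addL(-3)]>
step 8: <C=2, E=∅, S={0↦-3}, K=[let u :: fun :: addL(-3)]>
step 9: <C=u, E={u↦1}, S={0↦-3, 1↦2}, K=[fun :: addL(-3)]>
step 10: <C=((λq. 5) w), E={w↦2}, S={0↦-3, 1↦2, 2↦2}, K=[addL(-3)]>
step 11: <C=(λq. 5), E={w↦2}, S={0↦-3, 1↦2, 2↦2}, K=[arg :: addL(-3)]>
step 12: <C=w, E={w↦2}, S={0↦-3, 1↦2, 2↦2}, K=[fun :: addL(-3)]>
step 13: <C=5, E={q↦3, w↦2}, S={0↦-3, 1↦2, 2↦2, 3↦2}, K=[addL(-3)]>
→ final value 2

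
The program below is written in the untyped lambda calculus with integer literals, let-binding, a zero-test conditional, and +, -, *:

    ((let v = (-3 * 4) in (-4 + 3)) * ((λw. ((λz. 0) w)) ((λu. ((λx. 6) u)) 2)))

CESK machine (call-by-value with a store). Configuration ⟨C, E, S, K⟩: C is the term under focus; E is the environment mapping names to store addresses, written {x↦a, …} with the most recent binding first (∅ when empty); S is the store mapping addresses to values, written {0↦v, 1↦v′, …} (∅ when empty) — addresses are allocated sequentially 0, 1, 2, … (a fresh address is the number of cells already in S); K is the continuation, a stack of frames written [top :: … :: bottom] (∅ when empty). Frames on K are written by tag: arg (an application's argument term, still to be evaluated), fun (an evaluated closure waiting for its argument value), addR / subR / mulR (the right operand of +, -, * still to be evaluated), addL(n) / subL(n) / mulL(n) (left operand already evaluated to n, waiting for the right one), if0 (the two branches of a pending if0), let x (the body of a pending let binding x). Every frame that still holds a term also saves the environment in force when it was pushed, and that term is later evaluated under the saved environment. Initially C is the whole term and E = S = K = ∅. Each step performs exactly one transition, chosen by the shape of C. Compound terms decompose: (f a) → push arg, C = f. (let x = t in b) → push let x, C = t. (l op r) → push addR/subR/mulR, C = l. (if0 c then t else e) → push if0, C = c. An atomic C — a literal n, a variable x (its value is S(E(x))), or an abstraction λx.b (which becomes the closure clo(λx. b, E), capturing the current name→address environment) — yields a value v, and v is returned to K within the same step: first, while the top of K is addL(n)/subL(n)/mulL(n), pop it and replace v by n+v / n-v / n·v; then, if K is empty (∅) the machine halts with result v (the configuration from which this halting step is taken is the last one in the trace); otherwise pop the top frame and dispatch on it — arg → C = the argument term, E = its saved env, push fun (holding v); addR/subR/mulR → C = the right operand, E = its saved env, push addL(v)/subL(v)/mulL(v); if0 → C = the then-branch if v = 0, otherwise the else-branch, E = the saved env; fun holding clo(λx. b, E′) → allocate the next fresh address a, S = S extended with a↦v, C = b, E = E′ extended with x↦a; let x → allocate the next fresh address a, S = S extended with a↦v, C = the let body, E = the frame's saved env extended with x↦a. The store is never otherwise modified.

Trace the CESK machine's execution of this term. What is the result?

Answer: 0

Derivation:
step 0: <C=((let v = (-3 * 4) in (-4 + 3)) * ((λw. ((λz. 0) w)) ((λu. ((λx. 6) u)) 2))), E=∅, S=∅, K=∅>
step 1: <C=(let v = (-3 * 4) in (-4 + 3)), E=∅, S=∅, K=[mulR]>
step 2: <C=(-3 * 4), E=∅, S=∅, K=[let v :: mulR]>
step 3: <C=-3, E=∅, S=∅, K=[mulR :: let v :: mulR]>
step 4: <C=4, E=∅, S=∅, K=[mulL(-3) :: let v :: mulR]>
step 5: <C=(-4 + 3), E={v↦0}, S={0↦-12}, K=[mulR]>
step 6: <C=-4, E={v↦0}, S={0↦-12}, K=[addR :: mulR]>
step 7: <C=3, E={v↦0}, S={0↦-12}, K=[addL(-4) :: mulR]>
step 8: <C=((λw. ((λz. 0) w)) ((λu. ((λx. 6) u)) 2)), E=∅, S={0↦-12}, K=[mulL(-1)]>
step 9: <C=(λw. ((λz. 0) w)), E=∅, S={0↦-12}, K=[arg :: mulL(-1)]>
step 10: <C=((λu. ((λx. 6) u)) 2), E=∅, S={0↦-12}, K=[fun :: mulL(-1)]>
step 11: <C=(λu. ((λx. 6) u)), E=∅, S={0↦-12}, K=[arg :: fun :: mulL(-1)]>
step 12: <C=2, E=∅, S={0↦-12}, K=[fun :: fun :: mulL(-1)]>
step 13: <C=((λx. 6) u), E={u↦1}, S={0↦-12, 1↦2}, K=[fun :: mulL(-1)]>
step 14: <C=(λx. 6), E={u↦1}, S={0↦-12, 1↦2}, K=[arg :: fun :: mulL(-1)]>
step 15: <C=u, E={u↦1}, S={0↦-12, 1↦2}, K=[fun :: fun :: mulL(-1)]>
step 16: <C=6, E={x↦2, u↦1}, S={0↦-12, 1↦2, 2↦2}, K=[fun :: mulL(-1)]>
step 17: <C=((λz. 0) w), E={w↦3}, S={0↦-12, 1↦2, 2↦2, 3↦6}, K=[mulL(-1)]>
step 18: <C=(λz. 0), E={w↦3}, S={0↦-12, 1↦2, 2↦2, 3↦6}, K=[arg :: mulL(-1)]>
step 19: <C=w, E={w↦3}, S={0↦-12, 1↦2, 2↦2, 3↦6}, K=[fun :: mulL(-1)]>
step 20: <C=0, E={z↦4, w↦3}, S={0↦-12, 1↦2, 2↦2, 3↦6, 4↦6}, K=[mulL(-1)]>
→ final value 0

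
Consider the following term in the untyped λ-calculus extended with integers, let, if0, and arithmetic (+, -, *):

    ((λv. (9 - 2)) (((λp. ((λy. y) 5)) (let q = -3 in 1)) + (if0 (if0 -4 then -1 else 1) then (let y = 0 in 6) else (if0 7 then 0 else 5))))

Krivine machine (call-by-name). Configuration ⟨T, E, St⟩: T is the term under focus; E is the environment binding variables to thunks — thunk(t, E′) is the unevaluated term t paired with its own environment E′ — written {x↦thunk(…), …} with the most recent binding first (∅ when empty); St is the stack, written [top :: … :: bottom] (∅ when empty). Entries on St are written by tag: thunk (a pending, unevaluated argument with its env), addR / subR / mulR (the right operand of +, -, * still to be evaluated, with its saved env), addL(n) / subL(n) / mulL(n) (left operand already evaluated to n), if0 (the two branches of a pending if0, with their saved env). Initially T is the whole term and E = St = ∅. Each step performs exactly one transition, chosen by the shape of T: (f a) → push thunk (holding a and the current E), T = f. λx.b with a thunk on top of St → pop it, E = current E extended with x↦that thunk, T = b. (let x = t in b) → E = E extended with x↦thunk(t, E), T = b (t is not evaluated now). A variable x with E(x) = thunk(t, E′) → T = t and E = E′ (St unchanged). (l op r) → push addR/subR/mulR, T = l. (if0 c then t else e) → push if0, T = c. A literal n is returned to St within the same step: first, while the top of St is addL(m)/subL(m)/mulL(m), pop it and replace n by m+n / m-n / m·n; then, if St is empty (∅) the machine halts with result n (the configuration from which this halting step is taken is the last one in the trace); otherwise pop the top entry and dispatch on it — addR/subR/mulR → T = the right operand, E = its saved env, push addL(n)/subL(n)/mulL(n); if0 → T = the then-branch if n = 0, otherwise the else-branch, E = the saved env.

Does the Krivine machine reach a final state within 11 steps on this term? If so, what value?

Answer: 7

Machine steps:
0. <T=((λv. (9 - 2)) (((λp. ((λy. y) 5)) (let q = -3 in 1)) + (if0 (if0 -4 then -1 else 1) then (let y = 0 in 6) else (if0 7 then 0 else 5)))), E=∅, St=∅>
1. <T=(λv. (9 - 2)), E=∅, St=[thunk]>
2. <T=(9 - 2), E={v↦thunk((((λp. ((λy. y) 5)) (let q = -3 in 1)) + (if0 (if0 -4 then -1 else 1) then (let y = 0 in 6) else (if0 7 then 0 else 5))), ∅)}, St=∅>
3. <T=9, E={v↦thunk((((λp. ((λy. y) 5)) (let q = -3 in 1)) + (if0 (if0 -4 then -1 else 1) then (let y = 0 in 6) else (if0 7 then 0 else 5))), ∅)}, St=[subR]>
4. <T=2, E={v↦thunk((((λp. ((λy. y) 5)) (let q = -3 in 1)) + (if0 (if0 -4 then -1 else 1) then (let y = 0 in 6) else (if0 7 then 0 else 5))), ∅)}, St=[subL(9)]>
→ final value 7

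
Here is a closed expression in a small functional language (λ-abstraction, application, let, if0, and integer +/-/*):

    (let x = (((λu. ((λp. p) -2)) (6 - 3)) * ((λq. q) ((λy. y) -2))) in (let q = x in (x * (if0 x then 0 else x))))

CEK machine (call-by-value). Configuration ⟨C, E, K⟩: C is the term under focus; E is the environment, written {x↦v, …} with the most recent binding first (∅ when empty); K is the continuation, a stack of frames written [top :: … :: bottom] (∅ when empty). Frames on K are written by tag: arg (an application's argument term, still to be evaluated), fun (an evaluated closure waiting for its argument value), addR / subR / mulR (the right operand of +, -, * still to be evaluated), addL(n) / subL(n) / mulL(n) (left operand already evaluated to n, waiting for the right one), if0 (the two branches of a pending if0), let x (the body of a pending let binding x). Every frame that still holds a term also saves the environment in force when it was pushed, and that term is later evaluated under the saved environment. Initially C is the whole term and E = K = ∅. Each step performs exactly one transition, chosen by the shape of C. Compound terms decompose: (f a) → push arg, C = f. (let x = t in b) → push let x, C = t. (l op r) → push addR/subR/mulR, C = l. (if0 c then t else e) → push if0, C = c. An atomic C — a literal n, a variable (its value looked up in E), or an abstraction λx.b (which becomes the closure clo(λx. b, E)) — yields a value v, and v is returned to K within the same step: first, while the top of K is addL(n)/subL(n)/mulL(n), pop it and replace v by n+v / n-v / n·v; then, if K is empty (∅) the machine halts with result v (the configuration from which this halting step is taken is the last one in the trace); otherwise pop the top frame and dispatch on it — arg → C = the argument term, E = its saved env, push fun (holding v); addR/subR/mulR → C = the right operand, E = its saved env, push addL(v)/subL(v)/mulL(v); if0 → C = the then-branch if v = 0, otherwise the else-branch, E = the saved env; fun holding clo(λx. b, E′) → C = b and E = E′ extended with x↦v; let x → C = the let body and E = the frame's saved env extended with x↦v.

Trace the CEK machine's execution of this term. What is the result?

Answer: 16

Derivation:
0. ⟨C=(let x = (((λu. ((λp. p) -2)) (6 - 3)) * ((λq. q) ((λy. y) -2))) in (let q = x in (x * (if0 x then 0 else x)))); E=∅; K=∅⟩
1. ⟨C=(((λu. ((λp. p) -2)) (6 - 3)) * ((λq. q) ((λy. y) -2))); E=∅; K=[let x]⟩
2. ⟨C=((λu. ((λp. p) -2)) (6 - 3)); E=∅; K=[mulR :: let x]⟩
3. ⟨C=(λu. ((λp. p) -2)); E=∅; K=[arg :: mulR :: let x]⟩
4. ⟨C=(6 - 3); E=∅; K=[fun :: mulR :: let x]⟩
5. ⟨C=6; E=∅; K=[subR :: fun :: mulR :: let x]⟩
6. ⟨C=3; E=∅; K=[subL(6) :: fun :: mulR :: let x]⟩
7. ⟨C=((λp. p) -2); E={u↦3}; K=[mulR :: let x]⟩
8. ⟨C=(λp. p); E={u↦3}; K=[arg :: mulR :: let x]⟩
9. ⟨C=-2; E={u↦3}; K=[fun :: mulR :: let x]⟩
10. ⟨C=p; E={p↦-2, u↦3}; K=[mulR :: let x]⟩
11. ⟨C=((λq. q) ((λy. y) -2)); E=∅; K=[mulL(-2) :: let x]⟩
12. ⟨C=(λq. q); E=∅; K=[arg :: mulL(-2) :: let x]⟩
13. ⟨C=((λy. y) -2); E=∅; K=[fun :: mulL(-2) :: let x]⟩
14. ⟨C=(λy. y); E=∅; K=[arg :: fun :: mulL(-2) :: let x]⟩
15. ⟨C=-2; E=∅; K=[fun :: fun :: mulL(-2) :: let x]⟩
16. ⟨C=y; E={y↦-2}; K=[fun :: mulL(-2) :: let x]⟩
17. ⟨C=q; E={q↦-2}; K=[mulL(-2) :: let x]⟩
18. ⟨C=(let q = x in (x * (if0 x then 0 else x))); E={x↦4}; K=∅⟩
19. ⟨C=x; E={x↦4}; K=[let q]⟩
20. ⟨C=(x * (if0 x then 0 else x)); E={q↦4, x↦4}; K=∅⟩
21. ⟨C=x; E={q↦4, x↦4}; K=[mulR]⟩
22. ⟨C=(if0 x then 0 else x); E={q↦4, x↦4}; K=[mulL(4)]⟩
23. ⟨C=x; E={q↦4, x↦4}; K=[if0 :: mulL(4)]⟩
24. ⟨C=x; E={q↦4, x↦4}; K=[mulL(4)]⟩
→ final value 16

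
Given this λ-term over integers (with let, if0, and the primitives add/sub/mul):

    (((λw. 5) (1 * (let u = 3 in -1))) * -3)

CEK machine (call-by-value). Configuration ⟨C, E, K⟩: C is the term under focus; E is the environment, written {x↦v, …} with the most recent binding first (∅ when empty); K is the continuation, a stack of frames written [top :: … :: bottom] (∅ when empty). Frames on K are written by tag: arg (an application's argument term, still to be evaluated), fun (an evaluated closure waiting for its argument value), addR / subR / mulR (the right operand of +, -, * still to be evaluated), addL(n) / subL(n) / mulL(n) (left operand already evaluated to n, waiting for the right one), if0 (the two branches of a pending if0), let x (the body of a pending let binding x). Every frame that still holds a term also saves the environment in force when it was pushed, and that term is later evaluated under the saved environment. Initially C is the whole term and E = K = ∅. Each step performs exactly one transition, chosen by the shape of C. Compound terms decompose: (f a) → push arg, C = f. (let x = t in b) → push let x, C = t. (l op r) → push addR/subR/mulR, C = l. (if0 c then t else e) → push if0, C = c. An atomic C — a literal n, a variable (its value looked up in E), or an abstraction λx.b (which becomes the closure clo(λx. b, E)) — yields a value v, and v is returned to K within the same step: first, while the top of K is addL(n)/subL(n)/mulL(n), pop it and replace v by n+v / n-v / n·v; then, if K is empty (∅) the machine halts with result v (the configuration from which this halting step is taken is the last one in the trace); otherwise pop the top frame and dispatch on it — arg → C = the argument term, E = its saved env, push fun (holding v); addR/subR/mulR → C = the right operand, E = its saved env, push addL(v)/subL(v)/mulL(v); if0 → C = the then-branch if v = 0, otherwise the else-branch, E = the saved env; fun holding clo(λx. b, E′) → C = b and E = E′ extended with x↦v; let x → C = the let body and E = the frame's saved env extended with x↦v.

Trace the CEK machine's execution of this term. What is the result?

Answer: -15

Execution trace:
[0] ⟨C=(((λw. 5) (1 * (let u = 3 in -1))) * -3); E=∅; K=∅⟩
[1] ⟨C=((λw. 5) (1 * (let u = 3 in -1))); E=∅; K=[mulR]⟩
[2] ⟨C=(λw. 5); E=∅; K=[arg :: mulR]⟩
[3] ⟨C=(1 * (let u = 3 in -1)); E=∅; K=[fun :: mulR]⟩
[4] ⟨C=1; E=∅; K=[mulR :: fun :: mulR]⟩
[5] ⟨C=(let u = 3 in -1); E=∅; K=[mulL(1) :: fun :: mulR]⟩
[6] ⟨C=3; E=∅; K=[let u :: mulL(1) :: fun :: mulR]⟩
[7] ⟨C=-1; E={u↦3}; K=[mulL(1) :: fun :: mulR]⟩
[8] ⟨C=5; E={w↦-1}; K=[mulR]⟩
[9] ⟨C=-3; E=∅; K=[mulL(5)]⟩
→ final value -15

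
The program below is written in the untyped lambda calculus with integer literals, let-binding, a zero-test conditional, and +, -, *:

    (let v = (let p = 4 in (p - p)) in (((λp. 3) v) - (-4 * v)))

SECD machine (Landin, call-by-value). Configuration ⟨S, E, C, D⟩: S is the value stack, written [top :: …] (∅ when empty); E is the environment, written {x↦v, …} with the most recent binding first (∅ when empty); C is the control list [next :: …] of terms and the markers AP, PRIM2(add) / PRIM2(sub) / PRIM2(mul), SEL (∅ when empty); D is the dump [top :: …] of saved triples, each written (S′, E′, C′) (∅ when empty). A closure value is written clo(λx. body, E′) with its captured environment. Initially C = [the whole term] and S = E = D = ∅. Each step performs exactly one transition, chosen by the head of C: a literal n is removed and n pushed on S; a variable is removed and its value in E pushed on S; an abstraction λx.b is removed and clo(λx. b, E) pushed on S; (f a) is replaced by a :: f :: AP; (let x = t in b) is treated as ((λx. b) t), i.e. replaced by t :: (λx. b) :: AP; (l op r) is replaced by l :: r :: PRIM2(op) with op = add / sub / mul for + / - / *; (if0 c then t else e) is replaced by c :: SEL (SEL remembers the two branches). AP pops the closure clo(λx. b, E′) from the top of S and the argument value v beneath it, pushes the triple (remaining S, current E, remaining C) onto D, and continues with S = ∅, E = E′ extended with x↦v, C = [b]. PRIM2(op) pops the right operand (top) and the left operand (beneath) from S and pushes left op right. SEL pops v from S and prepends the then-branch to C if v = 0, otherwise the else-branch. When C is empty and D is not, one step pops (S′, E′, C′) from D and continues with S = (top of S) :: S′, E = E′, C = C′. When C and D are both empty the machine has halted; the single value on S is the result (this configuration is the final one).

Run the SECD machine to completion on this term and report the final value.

step 0: ⟨S=∅; E=∅; C=[(let v = (let p = 4 in (p - p)) in (((λp. 3) v) - (-4 * v)))]; D=∅⟩
step 1: ⟨S=∅; E=∅; C=[(let p = 4 in (p - p)) :: (λv. (((λp. 3) v) - (-4 * v))) :: AP]; D=∅⟩
step 2: ⟨S=∅; E=∅; C=[4 :: (λp. (p - p)) :: AP :: (λv. (((λp. 3) v) - (-4 * v))) :: AP]; D=∅⟩
step 3: ⟨S=[4]; E=∅; C=[(λp. (p - p)) :: AP :: (λv. (((λp. 3) v) - (-4 * v))) :: AP]; D=∅⟩
step 4: ⟨S=[clo(λp. (p - p), ∅) :: 4]; E=∅; C=[AP :: (λv. (((λp. 3) v) - (-4 * v))) :: AP]; D=∅⟩
step 5: ⟨S=∅; E={p↦4}; C=[(p - p)]; D=[(∅, ∅, [(λv. (((λp. 3) v) - (-4 * v))) :: AP])]⟩
step 6: ⟨S=∅; E={p↦4}; C=[p :: p :: PRIM2(sub)]; D=[(∅, ∅, [(λv. (((λp. 3) v) - (-4 * v))) :: AP])]⟩
step 7: ⟨S=[4]; E={p↦4}; C=[p :: PRIM2(sub)]; D=[(∅, ∅, [(λv. (((λp. 3) v) - (-4 * v))) :: AP])]⟩
step 8: ⟨S=[4 :: 4]; E={p↦4}; C=[PRIM2(sub)]; D=[(∅, ∅, [(λv. (((λp. 3) v) - (-4 * v))) :: AP])]⟩
step 9: ⟨S=[0]; E={p↦4}; C=∅; D=[(∅, ∅, [(λv. (((λp. 3) v) - (-4 * v))) :: AP])]⟩
step 10: ⟨S=[0]; E=∅; C=[(λv. (((λp. 3) v) - (-4 * v))) :: AP]; D=∅⟩
step 11: ⟨S=[clo(λv. (((λp. 3) v) - (-4 * v)), ∅) :: 0]; E=∅; C=[AP]; D=∅⟩
step 12: ⟨S=∅; E={v↦0}; C=[(((λp. 3) v) - (-4 * v))]; D=[(∅, ∅, ∅)]⟩
step 13: ⟨S=∅; E={v↦0}; C=[((λp. 3) v) :: (-4 * v) :: PRIM2(sub)]; D=[(∅, ∅, ∅)]⟩
step 14: ⟨S=∅; E={v↦0}; C=[v :: (λp. 3) :: AP :: (-4 * v) :: PRIM2(sub)]; D=[(∅, ∅, ∅)]⟩
step 15: ⟨S=[0]; E={v↦0}; C=[(λp. 3) :: AP :: (-4 * v) :: PRIM2(sub)]; D=[(∅, ∅, ∅)]⟩
step 16: ⟨S=[clo(λp. 3, {v↦0}) :: 0]; E={v↦0}; C=[AP :: (-4 * v) :: PRIM2(sub)]; D=[(∅, ∅, ∅)]⟩
step 17: ⟨S=∅; E={p↦0, v↦0}; C=[3]; D=[(∅, {v↦0}, [(-4 * v) :: PRIM2(sub)]) :: (∅, ∅, ∅)]⟩
step 18: ⟨S=[3]; E={p↦0, v↦0}; C=∅; D=[(∅, {v↦0}, [(-4 * v) :: PRIM2(sub)]) :: (∅, ∅, ∅)]⟩
step 19: ⟨S=[3]; E={v↦0}; C=[(-4 * v) :: PRIM2(sub)]; D=[(∅, ∅, ∅)]⟩
step 20: ⟨S=[3]; E={v↦0}; C=[-4 :: v :: PRIM2(mul) :: PRIM2(sub)]; D=[(∅, ∅, ∅)]⟩
step 21: ⟨S=[-4 :: 3]; E={v↦0}; C=[v :: PRIM2(mul) :: PRIM2(sub)]; D=[(∅, ∅, ∅)]⟩
step 22: ⟨S=[0 :: -4 :: 3]; E={v↦0}; C=[PRIM2(mul) :: PRIM2(sub)]; D=[(∅, ∅, ∅)]⟩
step 23: ⟨S=[0 :: 3]; E={v↦0}; C=[PRIM2(sub)]; D=[(∅, ∅, ∅)]⟩
step 24: ⟨S=[3]; E={v↦0}; C=∅; D=[(∅, ∅, ∅)]⟩
step 25: ⟨S=[3]; E=∅; C=∅; D=∅⟩
→ final value 3

Answer: 3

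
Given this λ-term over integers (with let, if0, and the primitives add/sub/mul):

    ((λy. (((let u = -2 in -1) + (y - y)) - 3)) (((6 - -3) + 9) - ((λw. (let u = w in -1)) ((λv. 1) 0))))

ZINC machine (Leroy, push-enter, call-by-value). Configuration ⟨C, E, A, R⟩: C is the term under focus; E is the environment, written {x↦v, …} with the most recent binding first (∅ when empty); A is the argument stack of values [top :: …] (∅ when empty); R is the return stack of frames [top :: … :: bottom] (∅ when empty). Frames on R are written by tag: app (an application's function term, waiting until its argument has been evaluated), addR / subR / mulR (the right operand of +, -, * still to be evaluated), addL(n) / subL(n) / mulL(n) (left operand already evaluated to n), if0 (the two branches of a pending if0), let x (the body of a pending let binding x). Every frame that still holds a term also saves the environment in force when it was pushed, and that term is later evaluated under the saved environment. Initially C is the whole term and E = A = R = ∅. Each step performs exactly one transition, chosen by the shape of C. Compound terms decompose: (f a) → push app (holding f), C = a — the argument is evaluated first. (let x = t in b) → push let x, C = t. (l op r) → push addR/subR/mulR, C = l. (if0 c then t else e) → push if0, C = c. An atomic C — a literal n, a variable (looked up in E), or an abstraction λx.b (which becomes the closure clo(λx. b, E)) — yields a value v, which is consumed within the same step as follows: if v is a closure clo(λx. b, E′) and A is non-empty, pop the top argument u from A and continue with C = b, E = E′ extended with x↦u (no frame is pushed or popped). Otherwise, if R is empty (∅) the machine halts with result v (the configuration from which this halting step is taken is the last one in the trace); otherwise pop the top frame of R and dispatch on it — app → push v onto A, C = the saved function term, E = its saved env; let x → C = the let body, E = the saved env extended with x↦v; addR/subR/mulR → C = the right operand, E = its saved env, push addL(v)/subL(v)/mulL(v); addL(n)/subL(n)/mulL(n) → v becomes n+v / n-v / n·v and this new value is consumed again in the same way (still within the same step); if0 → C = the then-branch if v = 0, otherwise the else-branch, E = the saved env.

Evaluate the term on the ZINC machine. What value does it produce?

Answer: -4

Execution trace:
[0] <C=((λy. (((let u = -2 in -1) + (y - y)) - 3)) (((6 - -3) + 9) - ((λw. (let u = w in -1)) ((λv. 1) 0)))), E=∅, A=∅, R=∅>
[1] <C=(((6 - -3) + 9) - ((λw. (let u = w in -1)) ((λv. 1) 0))), E=∅, A=∅, R=[app]>
[2] <C=((6 - -3) + 9), E=∅, A=∅, R=[subR :: app]>
[3] <C=(6 - -3), E=∅, A=∅, R=[addR :: subR :: app]>
[4] <C=6, E=∅, A=∅, R=[subR :: addR :: subR :: app]>
[5] <C=-3, E=∅, A=∅, R=[subL(6) :: addR :: subR :: app]>
[6] <C=9, E=∅, A=∅, R=[addL(9) :: subR :: app]>
[7] <C=((λw. (let u = w in -1)) ((λv. 1) 0)), E=∅, A=∅, R=[subL(18) :: app]>
[8] <C=((λv. 1) 0), E=∅, A=∅, R=[app :: subL(18) :: app]>
[9] <C=0, E=∅, A=∅, R=[app :: app :: subL(18) :: app]>
[10] <C=(λv. 1), E=∅, A=[0], R=[app :: subL(18) :: app]>
[11] <C=1, E={v↦0}, A=∅, R=[app :: subL(18) :: app]>
[12] <C=(λw. (let u = w in -1)), E=∅, A=[1], R=[subL(18) :: app]>
[13] <C=(let u = w in -1), E={w↦1}, A=∅, R=[subL(18) :: app]>
[14] <C=w, E={w↦1}, A=∅, R=[let u :: subL(18) :: app]>
[15] <C=-1, E={u↦1, w↦1}, A=∅, R=[subL(18) :: app]>
[16] <C=(λy. (((let u = -2 in -1) + (y - y)) - 3)), E=∅, A=[19], R=∅>
[17] <C=(((let u = -2 in -1) + (y - y)) - 3), E={y↦19}, A=∅, R=∅>
[18] <C=((let u = -2 in -1) + (y - y)), E={y↦19}, A=∅, R=[subR]>
[19] <C=(let u = -2 in -1), E={y↦19}, A=∅, R=[addR :: subR]>
[20] <C=-2, E={y↦19}, A=∅, R=[let u :: addR :: subR]>
[21] <C=-1, E={u↦-2, y↦19}, A=∅, R=[addR :: subR]>
[22] <C=(y - y), E={y↦19}, A=∅, R=[addL(-1) :: subR]>
[23] <C=y, E={y↦19}, A=∅, R=[subR :: addL(-1) :: subR]>
[24] <C=y, E={y↦19}, A=∅, R=[subL(19) :: addL(-1) :: subR]>
[25] <C=3, E={y↦19}, A=∅, R=[subL(-1)]>
→ final value -4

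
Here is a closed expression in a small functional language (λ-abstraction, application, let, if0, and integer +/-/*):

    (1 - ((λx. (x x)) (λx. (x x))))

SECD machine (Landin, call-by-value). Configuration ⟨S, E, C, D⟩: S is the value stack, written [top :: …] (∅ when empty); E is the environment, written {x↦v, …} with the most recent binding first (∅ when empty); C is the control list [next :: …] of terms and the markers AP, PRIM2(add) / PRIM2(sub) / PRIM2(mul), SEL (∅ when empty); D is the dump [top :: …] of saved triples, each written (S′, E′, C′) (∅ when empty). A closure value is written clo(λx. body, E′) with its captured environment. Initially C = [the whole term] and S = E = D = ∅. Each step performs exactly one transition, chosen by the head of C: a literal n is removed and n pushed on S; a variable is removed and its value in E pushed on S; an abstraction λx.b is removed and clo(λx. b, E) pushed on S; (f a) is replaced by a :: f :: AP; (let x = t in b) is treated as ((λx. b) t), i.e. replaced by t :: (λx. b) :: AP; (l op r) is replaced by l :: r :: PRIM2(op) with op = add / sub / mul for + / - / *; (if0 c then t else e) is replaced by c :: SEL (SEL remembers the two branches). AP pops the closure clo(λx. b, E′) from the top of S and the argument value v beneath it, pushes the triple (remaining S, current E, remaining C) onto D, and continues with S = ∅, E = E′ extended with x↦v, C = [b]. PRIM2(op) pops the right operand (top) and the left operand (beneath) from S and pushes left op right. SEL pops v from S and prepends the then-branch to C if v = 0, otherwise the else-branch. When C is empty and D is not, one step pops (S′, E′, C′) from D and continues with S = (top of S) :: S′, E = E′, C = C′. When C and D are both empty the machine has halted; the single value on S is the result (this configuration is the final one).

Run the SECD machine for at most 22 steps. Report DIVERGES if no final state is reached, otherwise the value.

step 0: [S=∅ | E=∅ | C=[(1 - ((λx. (x x)) (λx. (x x))))] | D=∅]
step 1: [S=∅ | E=∅ | C=[1 :: ((λx. (x x)) (λx. (x x))) :: PRIM2(sub)] | D=∅]
step 2: [S=[1] | E=∅ | C=[((λx. (x x)) (λx. (x x))) :: PRIM2(sub)] | D=∅]
step 3: [S=[1] | E=∅ | C=[(λx. (x x)) :: (λx. (x x)) :: AP :: PRIM2(sub)] | D=∅]
step 4: [S=[clo(λx. (x x), ∅) :: 1] | E=∅ | C=[(λx. (x x)) :: AP :: PRIM2(sub)] | D=∅]
step 5: [S=[clo(λx. (x x), ∅) :: clo(λx. (x x), ∅) :: 1] | E=∅ | C=[AP :: PRIM2(sub)] | D=∅]
step 6: [S=∅ | E={x↦clo(λx. (x x), ∅)} | C=[(x x)] | D=[([1], ∅, [PRIM2(sub)])]]
step 7: [S=∅ | E={x↦clo(λx. (x x), ∅)} | C=[x :: x :: AP] | D=[([1], ∅, [PRIM2(sub)])]]
step 8: [S=[clo(λx. (x x), ∅)] | E={x↦clo(λx. (x x), ∅)} | C=[x :: AP] | D=[([1], ∅, [PRIM2(sub)])]]
step 9: [S=[clo(λx. (x x), ∅) :: clo(λx. (x x), ∅)] | E={x↦clo(λx. (x x), ∅)} | C=[AP] | D=[([1], ∅, [PRIM2(sub)])]]
step 10: [S=∅ | E={x↦clo(λx. (x x), ∅)} | C=[(x x)] | D=[(∅, {x↦clo(λx. (x x), ∅)}, ∅) :: ([1], ∅, [PRIM2(sub)])]]
step 11: [S=∅ | E={x↦clo(λx. (x x), ∅)} | C=[x :: x :: AP] | D=[(∅, {x↦clo(λx. (x x), ∅)}, ∅) :: ([1], ∅, [PRIM2(sub)])]]
step 12: [S=[clo(λx. (x x), ∅)] | E={x↦clo(λx. (x x), ∅)} | C=[x :: AP] | D=[(∅, {x↦clo(λx. (x x), ∅)}, ∅) :: ([1], ∅, [PRIM2(sub)])]]
step 13: [S=[clo(λx. (x x), ∅) :: clo(λx. (x x), ∅)] | E={x↦clo(λx. (x x), ∅)} | C=[AP] | D=[(∅, {x↦clo(λx. (x x), ∅)}, ∅) :: ([1], ∅, [PRIM2(sub)])]]
step 14: [S=∅ | E={x↦clo(λx. (x x), ∅)} | C=[(x x)] | D=[(∅, {x↦clo(λx. (x x), ∅)}, ∅) :: (∅, {x↦clo(λx. (x x), ∅)}, ∅) :: ([1], ∅, [PRIM2(sub)])]]
step 15: [S=∅ | E={x↦clo(λx. (x x), ∅)} | C=[x :: x :: AP] | D=[(∅, {x↦clo(λx. (x x), ∅)}, ∅) :: (∅, {x↦clo(λx. (x x), ∅)}, ∅) :: ([1], ∅, [PRIM2(sub)])]]
step 16: [S=[clo(λx. (x x), ∅)] | E={x↦clo(λx. (x x), ∅)} | C=[x :: AP] | D=[(∅, {x↦clo(λx. (x x), ∅)}, ∅) :: (∅, {x↦clo(λx. (x x), ∅)}, ∅) :: ([1], ∅, [PRIM2(sub)])]]
step 17: [S=[clo(λx. (x x), ∅) :: clo(λx. (x x), ∅)] | E={x↦clo(λx. (x x), ∅)} | C=[AP] | D=[(∅, {x↦clo(λx. (x x), ∅)}, ∅) :: (∅, {x↦clo(λx. (x x), ∅)}, ∅) :: ([1], ∅, [PRIM2(sub)])]]
step 18: [S=∅ | E={x↦clo(λx. (x x), ∅)} | C=[(x x)] | D=[(∅, {x↦clo(λx. (x x), ∅)}, ∅) :: (∅, {x↦clo(λx. (x x), ∅)}, ∅) :: (∅, {x↦clo(λx. (x x), ∅)}, ∅) :: ([1], ∅, [PRIM2(sub)])]]
step 19: [S=∅ | E={x↦clo(λx. (x x), ∅)} | C=[x :: x :: AP] | D=[(∅, {x↦clo(λx. (x x), ∅)}, ∅) :: (∅, {x↦clo(λx. (x x), ∅)}, ∅) :: (∅, {x↦clo(λx. (x x), ∅)}, ∅) :: ([1], ∅, [PRIM2(sub)])]]
step 20: [S=[clo(λx. (x x), ∅)] | E={x↦clo(λx. (x x), ∅)} | C=[x :: AP] | D=[(∅, {x↦clo(λx. (x x), ∅)}, ∅) :: (∅, {x↦clo(λx. (x x), ∅)}, ∅) :: (∅, {x↦clo(λx. (x x), ∅)}, ∅) :: ([1], ∅, [PRIM2(sub)])]]
step 21: [S=[clo(λx. (x x), ∅) :: clo(λx. (x x), ∅)] | E={x↦clo(λx. (x x), ∅)} | C=[AP] | D=[(∅, {x↦clo(λx. (x x), ∅)}, ∅) :: (∅, {x↦clo(λx. (x x), ∅)}, ∅) :: (∅, {x↦clo(λx. (x x), ∅)}, ∅) :: ([1], ∅, [PRIM2(sub)])]]
step 22: [S=∅ | E={x↦clo(λx. (x x), ∅)} | C=[(x x)] | D=[(∅, {x↦clo(λx. (x x), ∅)}, ∅) :: (∅, {x↦clo(λx. (x x), ∅)}, ∅) :: (∅, {x↦clo(λx. (x x), ∅)}, ∅) :: (∅, {x↦clo(λx. (x x), ∅)}, ∅) :: ([1], ∅, [PRIM2(sub)])]]
→ 22 transitions taken and the configuration is still not final: no result within 22 steps

Answer: DIVERGES (no final state within 22 steps)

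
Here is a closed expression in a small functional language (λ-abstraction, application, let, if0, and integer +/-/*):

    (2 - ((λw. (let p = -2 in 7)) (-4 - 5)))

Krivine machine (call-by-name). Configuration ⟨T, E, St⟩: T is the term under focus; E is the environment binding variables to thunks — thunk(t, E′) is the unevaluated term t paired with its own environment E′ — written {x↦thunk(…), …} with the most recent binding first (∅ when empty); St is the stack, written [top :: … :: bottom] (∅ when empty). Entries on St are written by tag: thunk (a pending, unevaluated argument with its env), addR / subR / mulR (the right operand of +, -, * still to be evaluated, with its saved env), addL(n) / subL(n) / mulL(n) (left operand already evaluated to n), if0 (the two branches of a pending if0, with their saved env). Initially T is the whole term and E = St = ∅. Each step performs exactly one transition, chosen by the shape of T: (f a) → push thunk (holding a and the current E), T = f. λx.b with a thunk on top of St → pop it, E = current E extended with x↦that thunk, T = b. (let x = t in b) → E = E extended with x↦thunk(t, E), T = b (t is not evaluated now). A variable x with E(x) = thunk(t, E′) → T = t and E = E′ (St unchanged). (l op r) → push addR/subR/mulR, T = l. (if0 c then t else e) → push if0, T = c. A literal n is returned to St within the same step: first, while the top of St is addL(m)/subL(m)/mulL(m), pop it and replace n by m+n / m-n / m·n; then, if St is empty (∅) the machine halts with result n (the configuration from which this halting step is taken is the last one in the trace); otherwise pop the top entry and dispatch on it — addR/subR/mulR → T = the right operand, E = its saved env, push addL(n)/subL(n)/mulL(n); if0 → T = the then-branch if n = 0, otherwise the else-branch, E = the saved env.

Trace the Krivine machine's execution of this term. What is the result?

0. ⟨T=(2 - ((λw. (let p = -2 in 7)) (-4 - 5))); E=∅; St=∅⟩
1. ⟨T=2; E=∅; St=[subR]⟩
2. ⟨T=((λw. (let p = -2 in 7)) (-4 - 5)); E=∅; St=[subL(2)]⟩
3. ⟨T=(λw. (let p = -2 in 7)); E=∅; St=[thunk :: subL(2)]⟩
4. ⟨T=(let p = -2 in 7); E={w↦thunk((-4 - 5), ∅)}; St=[subL(2)]⟩
5. ⟨T=7; E={p↦thunk(-2, {w↦thunk((-4 - 5), ∅)}), w↦thunk((-4 - 5), ∅)}; St=[subL(2)]⟩
→ final value -5

Answer: -5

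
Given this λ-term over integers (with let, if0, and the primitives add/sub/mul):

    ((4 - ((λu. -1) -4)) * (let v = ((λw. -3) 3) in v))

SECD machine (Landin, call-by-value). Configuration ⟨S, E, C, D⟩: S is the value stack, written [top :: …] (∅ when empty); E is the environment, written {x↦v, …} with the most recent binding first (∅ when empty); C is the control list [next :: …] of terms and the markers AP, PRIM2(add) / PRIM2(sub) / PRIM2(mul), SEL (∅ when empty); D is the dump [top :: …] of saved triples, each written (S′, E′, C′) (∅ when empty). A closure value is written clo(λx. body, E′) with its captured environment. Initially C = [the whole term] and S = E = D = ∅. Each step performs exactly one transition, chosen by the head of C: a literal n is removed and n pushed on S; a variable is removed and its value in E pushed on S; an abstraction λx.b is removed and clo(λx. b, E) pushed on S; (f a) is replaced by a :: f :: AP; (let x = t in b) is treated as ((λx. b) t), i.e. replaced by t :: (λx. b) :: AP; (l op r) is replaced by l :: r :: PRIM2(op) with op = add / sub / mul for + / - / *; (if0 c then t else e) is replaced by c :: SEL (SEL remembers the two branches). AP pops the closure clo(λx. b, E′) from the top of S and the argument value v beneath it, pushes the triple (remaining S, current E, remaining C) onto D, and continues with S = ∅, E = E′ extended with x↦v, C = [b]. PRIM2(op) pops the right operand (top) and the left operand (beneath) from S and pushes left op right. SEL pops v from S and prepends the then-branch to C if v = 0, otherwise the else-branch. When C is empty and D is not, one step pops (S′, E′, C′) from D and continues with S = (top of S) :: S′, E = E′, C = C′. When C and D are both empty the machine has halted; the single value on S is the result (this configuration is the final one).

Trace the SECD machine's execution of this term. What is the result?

t=0: <S=∅, E=∅, C=[((4 - ((λu. -1) -4)) * (let v = ((λw. -3) 3) in v))], D=∅>
t=1: <S=∅, E=∅, C=[(4 - ((λu. -1) -4)) :: (let v = ((λw. -3) 3) in v) :: PRIM2(mul)], D=∅>
t=2: <S=∅, E=∅, C=[4 :: ((λu. -1) -4) :: PRIM2(sub) :: (let v = ((λw. -3) 3) in v) :: PRIM2(mul)], D=∅>
t=3: <S=[4], E=∅, C=[((λu. -1) -4) :: PRIM2(sub) :: (let v = ((λw. -3) 3) in v) :: PRIM2(mul)], D=∅>
t=4: <S=[4], E=∅, C=[-4 :: (λu. -1) :: AP :: PRIM2(sub) :: (let v = ((λw. -3) 3) in v) :: PRIM2(mul)], D=∅>
t=5: <S=[-4 :: 4], E=∅, C=[(λu. -1) :: AP :: PRIM2(sub) :: (let v = ((λw. -3) 3) in v) :: PRIM2(mul)], D=∅>
t=6: <S=[clo(λu. -1, ∅) :: -4 :: 4], E=∅, C=[AP :: PRIM2(sub) :: (let v = ((λw. -3) 3) in v) :: PRIM2(mul)], D=∅>
t=7: <S=∅, E={u↦-4}, C=[-1], D=[([4], ∅, [PRIM2(sub) :: (let v = ((λw. -3) 3) in v) :: PRIM2(mul)])]>
t=8: <S=[-1], E={u↦-4}, C=∅, D=[([4], ∅, [PRIM2(sub) :: (let v = ((λw. -3) 3) in v) :: PRIM2(mul)])]>
t=9: <S=[-1 :: 4], E=∅, C=[PRIM2(sub) :: (let v = ((λw. -3) 3) in v) :: PRIM2(mul)], D=∅>
t=10: <S=[5], E=∅, C=[(let v = ((λw. -3) 3) in v) :: PRIM2(mul)], D=∅>
t=11: <S=[5], E=∅, C=[((λw. -3) 3) :: (λv. v) :: AP :: PRIM2(mul)], D=∅>
t=12: <S=[5], E=∅, C=[3 :: (λw. -3) :: AP :: (λv. v) :: AP :: PRIM2(mul)], D=∅>
t=13: <S=[3 :: 5], E=∅, C=[(λw. -3) :: AP :: (λv. v) :: AP :: PRIM2(mul)], D=∅>
t=14: <S=[clo(λw. -3, ∅) :: 3 :: 5], E=∅, C=[AP :: (λv. v) :: AP :: PRIM2(mul)], D=∅>
t=15: <S=∅, E={w↦3}, C=[-3], D=[([5], ∅, [(λv. v) :: AP :: PRIM2(mul)])]>
t=16: <S=[-3], E={w↦3}, C=∅, D=[([5], ∅, [(λv. v) :: AP :: PRIM2(mul)])]>
t=17: <S=[-3 :: 5], E=∅, C=[(λv. v) :: AP :: PRIM2(mul)], D=∅>
t=18: <S=[clo(λv. v, ∅) :: -3 :: 5], E=∅, C=[AP :: PRIM2(mul)], D=∅>
t=19: <S=∅, E={v↦-3}, C=[v], D=[([5], ∅, [PRIM2(mul)])]>
t=20: <S=[-3], E={v↦-3}, C=∅, D=[([5], ∅, [PRIM2(mul)])]>
t=21: <S=[-3 :: 5], E=∅, C=[PRIM2(mul)], D=∅>
t=22: <S=[-15], E=∅, C=∅, D=∅>
→ final value -15

Answer: -15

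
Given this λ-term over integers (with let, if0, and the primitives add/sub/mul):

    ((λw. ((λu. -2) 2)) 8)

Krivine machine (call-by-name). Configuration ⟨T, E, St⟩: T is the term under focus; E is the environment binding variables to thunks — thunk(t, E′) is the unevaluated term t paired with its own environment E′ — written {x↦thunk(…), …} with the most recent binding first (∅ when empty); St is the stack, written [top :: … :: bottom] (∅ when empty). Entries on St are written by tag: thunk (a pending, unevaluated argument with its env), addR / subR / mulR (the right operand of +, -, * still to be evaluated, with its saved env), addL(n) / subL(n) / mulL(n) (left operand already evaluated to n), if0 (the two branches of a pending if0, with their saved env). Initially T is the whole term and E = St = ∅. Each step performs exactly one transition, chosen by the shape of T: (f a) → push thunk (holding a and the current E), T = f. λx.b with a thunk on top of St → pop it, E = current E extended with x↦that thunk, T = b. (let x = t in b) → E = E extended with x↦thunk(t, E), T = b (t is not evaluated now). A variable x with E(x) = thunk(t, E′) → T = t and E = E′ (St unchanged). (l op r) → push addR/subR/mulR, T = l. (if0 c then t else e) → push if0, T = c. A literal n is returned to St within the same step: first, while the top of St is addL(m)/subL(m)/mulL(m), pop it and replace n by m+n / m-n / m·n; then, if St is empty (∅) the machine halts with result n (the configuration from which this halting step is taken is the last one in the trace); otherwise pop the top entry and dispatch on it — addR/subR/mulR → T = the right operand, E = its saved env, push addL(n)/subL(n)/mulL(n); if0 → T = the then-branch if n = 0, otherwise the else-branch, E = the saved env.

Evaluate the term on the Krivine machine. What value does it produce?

0. [T=((λw. ((λu. -2) 2)) 8) | E=∅ | St=∅]
1. [T=(λw. ((λu. -2) 2)) | E=∅ | St=[thunk]]
2. [T=((λu. -2) 2) | E={w↦thunk(8, ∅)} | St=∅]
3. [T=(λu. -2) | E={w↦thunk(8, ∅)} | St=[thunk]]
4. [T=-2 | E={u↦thunk(2, {w↦thunk(8, ∅)}), w↦thunk(8, ∅)} | St=∅]
→ final value -2

Answer: -2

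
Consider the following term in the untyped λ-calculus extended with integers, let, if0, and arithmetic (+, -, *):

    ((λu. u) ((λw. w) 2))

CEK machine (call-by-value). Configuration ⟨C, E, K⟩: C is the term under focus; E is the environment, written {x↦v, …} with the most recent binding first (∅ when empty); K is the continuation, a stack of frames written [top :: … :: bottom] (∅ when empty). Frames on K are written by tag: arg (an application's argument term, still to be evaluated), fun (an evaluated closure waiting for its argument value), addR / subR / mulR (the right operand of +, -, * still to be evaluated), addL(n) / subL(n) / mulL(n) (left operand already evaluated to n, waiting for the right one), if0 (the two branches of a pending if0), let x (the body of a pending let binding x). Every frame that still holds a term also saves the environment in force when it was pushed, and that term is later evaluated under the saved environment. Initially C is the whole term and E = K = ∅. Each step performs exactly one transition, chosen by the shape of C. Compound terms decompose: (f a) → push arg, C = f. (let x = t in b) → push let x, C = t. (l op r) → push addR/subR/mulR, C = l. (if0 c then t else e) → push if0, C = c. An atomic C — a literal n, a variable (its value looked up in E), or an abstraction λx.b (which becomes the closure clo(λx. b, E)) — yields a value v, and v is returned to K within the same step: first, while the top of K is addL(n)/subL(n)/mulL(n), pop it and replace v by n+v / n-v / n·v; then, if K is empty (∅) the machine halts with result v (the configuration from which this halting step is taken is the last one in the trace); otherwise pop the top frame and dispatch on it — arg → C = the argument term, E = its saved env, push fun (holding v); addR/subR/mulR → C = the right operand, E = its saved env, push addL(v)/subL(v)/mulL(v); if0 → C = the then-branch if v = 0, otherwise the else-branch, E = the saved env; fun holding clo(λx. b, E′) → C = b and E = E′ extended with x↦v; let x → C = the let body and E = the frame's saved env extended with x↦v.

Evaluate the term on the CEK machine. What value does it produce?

[0] [C=((λu. u) ((λw. w) 2)) | E=∅ | K=∅]
[1] [C=(λu. u) | E=∅ | K=[arg]]
[2] [C=((λw. w) 2) | E=∅ | K=[fun]]
[3] [C=(λw. w) | E=∅ | K=[arg :: fun]]
[4] [C=2 | E=∅ | K=[fun :: fun]]
[5] [C=w | E={w↦2} | K=[fun]]
[6] [C=u | E={u↦2} | K=∅]
→ final value 2

Answer: 2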